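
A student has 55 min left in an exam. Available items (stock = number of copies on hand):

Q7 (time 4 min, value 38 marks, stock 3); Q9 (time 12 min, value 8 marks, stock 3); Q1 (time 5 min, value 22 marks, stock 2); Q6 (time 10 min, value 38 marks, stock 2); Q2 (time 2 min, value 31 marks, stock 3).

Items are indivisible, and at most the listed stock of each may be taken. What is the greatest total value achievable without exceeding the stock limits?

327 marks

Top feasible selections:
- 3×Q7 + 2×Q1 + 2×Q6 + 3×Q2: time 48, value 327
- 3×Q7 + 1×Q9 + 1×Q1 + 2×Q6 + 3×Q2: time 55, value 313
Best: 327 marks.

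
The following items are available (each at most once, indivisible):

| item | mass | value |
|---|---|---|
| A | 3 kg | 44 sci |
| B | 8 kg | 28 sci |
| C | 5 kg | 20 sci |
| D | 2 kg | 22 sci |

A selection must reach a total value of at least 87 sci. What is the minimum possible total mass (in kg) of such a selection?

Subsets with value ≥ 87, sorted by total mass:
- A+B+D: mass 13, value 94
- A+B+C: mass 16, value 92
- A+B+C+D: mass 18, value 114
Minimum mass: 13 kg.

13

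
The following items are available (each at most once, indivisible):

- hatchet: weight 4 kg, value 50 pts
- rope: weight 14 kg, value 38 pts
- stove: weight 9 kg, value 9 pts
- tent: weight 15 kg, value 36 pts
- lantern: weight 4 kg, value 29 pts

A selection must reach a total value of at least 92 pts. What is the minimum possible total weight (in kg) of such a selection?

22

Subsets with value ≥ 92, sorted by total weight:
- hatchet+rope+lantern: weight 22, value 117
- hatchet+tent+lantern: weight 23, value 115
- hatchet+rope+stove: weight 27, value 97
- hatchet+stove+tent: weight 28, value 95
Minimum weight: 22 kg.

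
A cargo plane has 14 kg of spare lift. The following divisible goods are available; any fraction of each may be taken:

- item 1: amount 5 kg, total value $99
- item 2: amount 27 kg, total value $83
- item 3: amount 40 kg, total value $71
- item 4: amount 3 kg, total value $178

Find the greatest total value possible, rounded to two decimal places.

295.44

Take in order of value per unit:
- item 4 (178/3 per unit): all 3 → value 178, running total 178.00
- item 1 (99/5 per unit): all 5 → value 99, running total 277.00
- item 2 (83/27 per unit): 6 of 27 → value 6×83/27 = 18.4444, running total 295.44
Total 295.44.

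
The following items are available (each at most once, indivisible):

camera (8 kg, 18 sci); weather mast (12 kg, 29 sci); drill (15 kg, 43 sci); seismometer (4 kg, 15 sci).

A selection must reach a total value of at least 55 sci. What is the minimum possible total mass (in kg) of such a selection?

Subsets with value ≥ 55, sorted by total mass:
- drill+seismometer: mass 19, value 58
- camera+drill: mass 23, value 61
- camera+weather mast+seismometer: mass 24, value 62
- camera+drill+seismometer: mass 27, value 76
Minimum mass: 19 kg.

19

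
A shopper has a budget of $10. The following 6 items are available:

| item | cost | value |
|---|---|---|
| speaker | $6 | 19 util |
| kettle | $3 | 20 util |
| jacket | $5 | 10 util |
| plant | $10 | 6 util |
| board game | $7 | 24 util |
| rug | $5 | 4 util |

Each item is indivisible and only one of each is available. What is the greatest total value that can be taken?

44 util

Check high-value combinations within $10:
- kettle+board game: cost 3+7=10, value 20+24=44
- speaker+kettle: cost 6+3=9, value 19+20=39
- kettle+jacket: cost 3+5=8, value 20+10=30
- board game: cost 7, value 24
Best: 44 util.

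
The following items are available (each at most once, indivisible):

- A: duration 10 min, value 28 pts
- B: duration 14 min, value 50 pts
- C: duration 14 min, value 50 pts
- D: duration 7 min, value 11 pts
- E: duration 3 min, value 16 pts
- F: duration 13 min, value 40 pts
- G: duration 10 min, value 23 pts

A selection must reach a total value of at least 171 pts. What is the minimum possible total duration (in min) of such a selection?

54

Subsets with value ≥ 171, sorted by total duration:
- A+B+C+E+F: duration 54, value 184
- B+C+E+F+G: duration 54, value 179
- A+B+C+D+F: duration 58, value 179
- A+B+C+D+E+G: duration 58, value 178
Minimum duration: 54 min.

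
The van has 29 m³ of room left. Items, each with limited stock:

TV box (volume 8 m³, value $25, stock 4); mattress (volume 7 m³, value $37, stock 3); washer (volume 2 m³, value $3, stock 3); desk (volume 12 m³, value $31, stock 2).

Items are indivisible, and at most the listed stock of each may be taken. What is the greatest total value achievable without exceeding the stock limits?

Best selections within volume 29 and stock limits:
- 1×TV box + 3×mattress: volume 29, value 136
- 3×mattress + 3×washer: volume 27, value 120
- 3×mattress + 2×washer: volume 25, value 117
- 3×mattress + 1×washer: volume 23, value 114
Best: $136.

$136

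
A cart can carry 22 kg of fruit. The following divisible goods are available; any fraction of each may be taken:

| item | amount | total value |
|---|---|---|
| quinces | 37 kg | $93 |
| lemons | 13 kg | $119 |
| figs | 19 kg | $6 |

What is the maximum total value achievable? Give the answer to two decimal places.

Take in order of value per unit:
- lemons (119/13 per unit): all 13 → value 119, running total 119.00
- quinces (93/37 per unit): 9 of 37 → value 9×93/37 = 22.6216, running total 141.62
Total 141.62.

141.62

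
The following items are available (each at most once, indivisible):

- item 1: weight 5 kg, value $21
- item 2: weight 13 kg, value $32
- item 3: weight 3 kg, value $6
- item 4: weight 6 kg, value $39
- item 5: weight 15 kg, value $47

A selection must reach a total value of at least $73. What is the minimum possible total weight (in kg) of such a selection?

Subsets with value ≥ 73, sorted by total weight:
- item 4+item 5: weight 21, value 86
- item 2+item 3+item 4: weight 22, value 77
- item 1+item 3+item 5: weight 23, value 74
- item 1+item 2+item 4: weight 24, value 92
Minimum weight: 21 kg.

21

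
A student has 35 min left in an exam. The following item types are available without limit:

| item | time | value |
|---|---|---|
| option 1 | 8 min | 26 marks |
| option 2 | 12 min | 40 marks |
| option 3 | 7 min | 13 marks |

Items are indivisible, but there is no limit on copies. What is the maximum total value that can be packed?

106 marks

Best value-per-unit is option 2 at 40/12; filling with it alone gives 2×40 = 80.
Optimal mix: 1×option 1 + 2×option 2 → time 32, value 106.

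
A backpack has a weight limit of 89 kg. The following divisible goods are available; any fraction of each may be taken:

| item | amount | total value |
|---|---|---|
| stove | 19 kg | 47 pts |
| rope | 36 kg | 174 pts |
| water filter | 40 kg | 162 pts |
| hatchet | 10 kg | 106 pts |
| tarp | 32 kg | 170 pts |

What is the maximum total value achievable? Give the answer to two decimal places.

Take in order of value per unit:
- hatchet (106/10 per unit): all 10 → value 106, running total 106.00
- tarp (170/32 per unit): all 32 → value 170, running total 276.00
- rope (174/36 per unit): all 36 → value 174, running total 450.00
- water filter (162/40 per unit): 11 of 40 → value 11×162/40 = 44.5500, running total 494.55
Total 494.55.

494.55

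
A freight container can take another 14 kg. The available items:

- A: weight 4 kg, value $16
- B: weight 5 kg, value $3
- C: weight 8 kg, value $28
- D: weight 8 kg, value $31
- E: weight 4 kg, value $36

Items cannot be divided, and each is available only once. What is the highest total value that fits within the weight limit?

Check high-value combinations within 14 kg:
- D+E: weight 8+4=12, value 31+36=67
- C+E: weight 8+4=12, value 28+36=64
- A+B+E: weight 4+5+4=13, value 16+3+36=55
- A+E: weight 4+4=8, value 16+36=52
Best: $67.

$67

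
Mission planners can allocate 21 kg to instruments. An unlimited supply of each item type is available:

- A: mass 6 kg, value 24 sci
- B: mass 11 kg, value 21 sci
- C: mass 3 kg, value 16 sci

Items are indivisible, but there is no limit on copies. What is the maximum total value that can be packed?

112 sci

Best value-per-unit is C at 16/3, and filling with it alone uses mass 7×3=21. No mix of the others beats 7×16 = 112.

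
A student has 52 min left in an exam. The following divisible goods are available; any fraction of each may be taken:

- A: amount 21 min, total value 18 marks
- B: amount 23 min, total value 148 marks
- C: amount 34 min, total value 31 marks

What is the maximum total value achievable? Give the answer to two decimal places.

174.44

Take in order of value per unit:
- B (148/23 per unit): all 23 → value 148, running total 148.00
- C (31/34 per unit): 29 of 34 → value 29×31/34 = 26.4412, running total 174.44
Total 174.44.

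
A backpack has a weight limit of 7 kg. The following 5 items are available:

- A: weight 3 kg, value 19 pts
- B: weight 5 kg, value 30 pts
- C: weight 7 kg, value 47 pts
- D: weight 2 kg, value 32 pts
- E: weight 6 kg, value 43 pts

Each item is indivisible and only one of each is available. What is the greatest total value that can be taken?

This is a 0/1 knapsack; check combinations near the capacity.
- B+D: weight 5+2=7, value 30+32=62
- A+D: weight 3+2=5, value 19+32=51
- C: weight 7, value 47
- E: weight 6, value 43
- D: weight 2, value 32
Best: 62 pts.

62 pts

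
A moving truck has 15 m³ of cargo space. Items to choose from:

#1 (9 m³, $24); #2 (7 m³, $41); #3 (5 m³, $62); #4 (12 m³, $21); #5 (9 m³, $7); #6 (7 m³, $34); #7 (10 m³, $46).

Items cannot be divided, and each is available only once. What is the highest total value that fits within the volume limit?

Check high-value combinations within 15 m³:
- #3+#7: volume 5+10=15, value 62+46=108
- #2+#3: volume 7+5=12, value 41+62=103
- #3+#6: volume 5+7=12, value 62+34=96
Best: $108.

$108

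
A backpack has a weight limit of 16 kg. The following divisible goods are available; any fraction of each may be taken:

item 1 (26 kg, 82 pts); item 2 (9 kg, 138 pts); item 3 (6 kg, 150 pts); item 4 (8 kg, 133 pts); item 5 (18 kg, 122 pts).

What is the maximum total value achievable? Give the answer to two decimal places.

313.67

Take in order of value per unit:
- item 3 (150/6 per unit): all 6 → value 150, running total 150.00
- item 4 (133/8 per unit): all 8 → value 133, running total 283.00
- item 2 (138/9 per unit): 2 of 9 → value 2×138/9 = 30.6667, running total 313.67
Total 313.67.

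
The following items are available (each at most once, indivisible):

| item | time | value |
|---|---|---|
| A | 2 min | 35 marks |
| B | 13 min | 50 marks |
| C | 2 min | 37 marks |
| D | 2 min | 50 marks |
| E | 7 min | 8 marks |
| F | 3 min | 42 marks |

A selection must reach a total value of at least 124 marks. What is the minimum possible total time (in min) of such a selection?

Subsets with value ≥ 124, sorted by total time:
- C+D+F: time 7, value 129
- A+D+F: time 7, value 127
Minimum time: 7 min.

7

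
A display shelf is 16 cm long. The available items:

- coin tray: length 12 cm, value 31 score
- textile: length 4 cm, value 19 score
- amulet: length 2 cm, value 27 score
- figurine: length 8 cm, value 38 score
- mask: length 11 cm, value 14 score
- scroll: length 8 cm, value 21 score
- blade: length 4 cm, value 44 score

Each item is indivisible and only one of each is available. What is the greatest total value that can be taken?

109 score

Check high-value combinations within 16 cm:
- amulet+figurine+blade: length 2+8+4=14, value 27+38+44=109
- textile+figurine+blade: length 4+8+4=16, value 19+38+44=101
- amulet+scroll+blade: length 2+8+4=14, value 27+21+44=92
- textile+amulet+blade: length 4+2+4=10, value 19+27+44=90
- textile+amulet+figurine: length 4+2+8=14, value 19+27+38=84
Best: 109 score.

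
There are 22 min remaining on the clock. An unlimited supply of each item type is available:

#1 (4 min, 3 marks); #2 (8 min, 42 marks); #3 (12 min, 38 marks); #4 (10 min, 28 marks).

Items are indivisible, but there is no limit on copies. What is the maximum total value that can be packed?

Best value-per-unit is #2 at 42/8; filling with it alone gives 2×42 = 84.
Optimal mix: 1×#1 + 2×#2 → time 20, value 87.

87 marks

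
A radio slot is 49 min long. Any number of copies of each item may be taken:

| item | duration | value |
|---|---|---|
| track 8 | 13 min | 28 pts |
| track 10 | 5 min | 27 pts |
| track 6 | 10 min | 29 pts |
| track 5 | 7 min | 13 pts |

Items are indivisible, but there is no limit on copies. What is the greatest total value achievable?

Best value-per-unit is track 10 at 27/5, and filling with it alone uses duration 9×5=45. No mix of the others beats 9×27 = 243.

243 pts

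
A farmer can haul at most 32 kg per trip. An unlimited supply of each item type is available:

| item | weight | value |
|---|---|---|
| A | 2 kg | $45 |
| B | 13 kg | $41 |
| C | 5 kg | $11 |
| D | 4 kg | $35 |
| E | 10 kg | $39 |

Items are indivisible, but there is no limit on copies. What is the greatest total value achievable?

Best value-per-unit is A at 45/2, and filling with it alone uses weight 16×2=32. No mix of the others beats 16×45 = 720.

$720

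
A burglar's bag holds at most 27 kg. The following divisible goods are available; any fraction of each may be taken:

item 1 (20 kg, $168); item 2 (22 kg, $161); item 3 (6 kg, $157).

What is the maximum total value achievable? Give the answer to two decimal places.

332.32

Take in order of value per unit:
- item 3 (157/6 per unit): all 6 → value 157, running total 157.00
- item 1 (168/20 per unit): all 20 → value 168, running total 325.00
- item 2 (161/22 per unit): 1 of 22 → value 1×161/22 = 7.3182, running total 332.32
Total 332.32.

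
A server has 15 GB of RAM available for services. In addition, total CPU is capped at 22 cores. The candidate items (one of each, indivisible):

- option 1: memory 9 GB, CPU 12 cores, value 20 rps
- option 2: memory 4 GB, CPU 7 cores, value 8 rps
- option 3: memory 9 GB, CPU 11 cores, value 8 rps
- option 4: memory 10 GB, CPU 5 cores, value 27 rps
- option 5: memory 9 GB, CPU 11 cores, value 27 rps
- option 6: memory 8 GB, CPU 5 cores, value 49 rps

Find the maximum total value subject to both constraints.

57 rps

Feasible sets respecting both limits:
- option 2+option 6: memory 12, CPU 12, value 57
- option 6: memory 8, CPU 5, value 49
- option 2+option 4: memory 14, CPU 12, value 35
- option 2+option 5: memory 13, CPU 18, value 35
Best: 57 rps.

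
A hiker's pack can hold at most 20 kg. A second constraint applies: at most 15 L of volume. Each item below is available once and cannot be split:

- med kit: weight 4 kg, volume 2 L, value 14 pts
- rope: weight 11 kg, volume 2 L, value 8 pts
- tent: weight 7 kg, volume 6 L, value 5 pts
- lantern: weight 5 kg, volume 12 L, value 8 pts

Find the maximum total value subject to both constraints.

Feasible sets respecting both limits:
- med kit+rope: weight 15, volume 4, value 22
- med kit+lantern: weight 9, volume 14, value 22
- med kit+tent: weight 11, volume 8, value 19
Best: 22 pts.

22 pts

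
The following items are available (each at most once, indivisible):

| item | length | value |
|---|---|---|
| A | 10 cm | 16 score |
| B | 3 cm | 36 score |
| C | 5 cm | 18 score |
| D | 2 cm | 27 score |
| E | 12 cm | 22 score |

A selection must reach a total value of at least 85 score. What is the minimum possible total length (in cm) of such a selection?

Subsets with value ≥ 85, sorted by total length:
- B+D+E: length 17, value 85
- A+B+C+D: length 20, value 97
- B+C+D+E: length 22, value 103
- A+B+D+E: length 27, value 101
Minimum length: 17 cm.

17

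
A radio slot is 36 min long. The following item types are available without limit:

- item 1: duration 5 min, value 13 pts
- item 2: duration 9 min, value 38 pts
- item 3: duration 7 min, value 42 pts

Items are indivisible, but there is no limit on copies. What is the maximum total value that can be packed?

Best value-per-unit is item 3 at 42/7, and filling with it alone uses duration 5×7=35. No mix of the others beats 5×42 = 210.

210 pts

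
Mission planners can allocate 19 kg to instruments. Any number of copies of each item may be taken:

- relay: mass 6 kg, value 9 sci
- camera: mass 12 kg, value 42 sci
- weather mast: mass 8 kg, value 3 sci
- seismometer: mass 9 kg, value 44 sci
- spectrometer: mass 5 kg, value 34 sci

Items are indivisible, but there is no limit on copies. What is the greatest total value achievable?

112 sci

Best value-per-unit is spectrometer at 34/5; filling with it alone gives 3×34 = 102.
Optimal mix: 1×seismometer + 2×spectrometer → mass 19, value 112.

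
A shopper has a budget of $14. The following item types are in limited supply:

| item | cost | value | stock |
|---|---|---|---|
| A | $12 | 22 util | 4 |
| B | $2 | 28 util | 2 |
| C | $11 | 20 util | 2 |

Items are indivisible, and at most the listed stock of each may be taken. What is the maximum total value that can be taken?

56 util

Top feasible selections:
- 2×B: cost 4, value 56
- 1×A + 1×B: cost 14, value 50
Best: 56 util.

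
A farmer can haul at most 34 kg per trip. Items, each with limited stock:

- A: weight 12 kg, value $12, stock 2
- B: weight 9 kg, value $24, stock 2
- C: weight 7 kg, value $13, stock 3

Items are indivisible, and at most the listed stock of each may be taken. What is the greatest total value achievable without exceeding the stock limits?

Best selections within weight 34 and stock limits:
- 2×B + 2×C: weight 32, value 74
- 1×B + 3×C: weight 30, value 63
- 2×B + 1×C: weight 25, value 61
- 1×A + 2×B: weight 30, value 60
Best: $74.

$74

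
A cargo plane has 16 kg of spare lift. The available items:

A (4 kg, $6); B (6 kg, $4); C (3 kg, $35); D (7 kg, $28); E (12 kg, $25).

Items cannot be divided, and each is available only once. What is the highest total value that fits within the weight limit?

$69

Check high-value combinations within 16 kg:
- A+C+D: weight 4+3+7=14, value 6+35+28=69
- B+C+D: weight 6+3+7=16, value 4+35+28=67
- C+D: weight 3+7=10, value 35+28=63
- C+E: weight 3+12=15, value 35+25=60
Best: $69.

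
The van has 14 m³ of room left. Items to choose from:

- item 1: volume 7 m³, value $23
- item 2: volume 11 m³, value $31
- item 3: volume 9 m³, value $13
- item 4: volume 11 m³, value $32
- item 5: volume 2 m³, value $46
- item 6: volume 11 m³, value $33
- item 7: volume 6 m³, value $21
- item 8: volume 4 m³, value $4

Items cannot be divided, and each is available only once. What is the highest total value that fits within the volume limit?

This is a 0/1 knapsack; check combinations near the capacity.
- item 5+item 6: volume 2+11=13, value 46+33=79
- item 4+item 5: volume 11+2=13, value 32+46=78
- item 2+item 5: volume 11+2=13, value 31+46=77
Best: $79.

$79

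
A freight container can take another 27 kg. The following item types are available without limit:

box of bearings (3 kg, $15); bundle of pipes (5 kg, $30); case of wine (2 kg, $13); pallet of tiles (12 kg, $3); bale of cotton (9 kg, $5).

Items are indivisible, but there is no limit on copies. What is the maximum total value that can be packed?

$173

Best value-per-unit is case of wine at 13/2; filling with it alone gives 13×13 = 169.
Optimal mix: 1×bundle of pipes + 11×case of wine → weight 27, value 173.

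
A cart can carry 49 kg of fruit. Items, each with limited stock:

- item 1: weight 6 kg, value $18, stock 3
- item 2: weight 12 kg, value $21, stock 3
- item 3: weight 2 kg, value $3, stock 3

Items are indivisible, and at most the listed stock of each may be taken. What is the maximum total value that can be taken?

$105

Top feasible selections:
- 3×item 1 + 2×item 2 + 3×item 3: weight 48, value 105
- 3×item 1 + 2×item 2 + 2×item 3: weight 46, value 102
- 3×item 1 + 2×item 2 + 1×item 3: weight 44, value 99
Best: $105.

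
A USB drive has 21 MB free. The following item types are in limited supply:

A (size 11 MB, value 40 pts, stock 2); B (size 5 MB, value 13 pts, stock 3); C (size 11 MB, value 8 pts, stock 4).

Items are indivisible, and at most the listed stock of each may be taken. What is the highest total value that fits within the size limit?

Top feasible selections:
- 1×A + 2×B: size 21, value 66
- 1×A + 1×B: size 16, value 53
- 1×A: size 11, value 40
Best: 66 pts.

66 pts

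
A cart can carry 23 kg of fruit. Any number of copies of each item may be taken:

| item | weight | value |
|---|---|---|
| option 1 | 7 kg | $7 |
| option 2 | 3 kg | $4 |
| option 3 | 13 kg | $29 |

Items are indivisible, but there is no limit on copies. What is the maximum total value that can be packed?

Best value-per-unit is option 3 at 29/13; filling with it alone gives 1×29 = 29.
Optimal mix: 3×option 2 + 1×option 3 → weight 22, value 41.

$41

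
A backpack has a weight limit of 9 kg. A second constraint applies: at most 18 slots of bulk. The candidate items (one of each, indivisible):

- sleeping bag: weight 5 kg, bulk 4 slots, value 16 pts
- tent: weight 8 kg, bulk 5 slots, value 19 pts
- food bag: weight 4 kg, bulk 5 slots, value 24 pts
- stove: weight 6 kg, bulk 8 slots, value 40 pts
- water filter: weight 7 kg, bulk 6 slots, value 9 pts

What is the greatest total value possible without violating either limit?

Feasible sets respecting both limits:
- sleeping bag+food bag: weight 9, bulk 9, value 40
- stove: weight 6, bulk 8, value 40
- food bag: weight 4, bulk 5, value 24
Best: 40 pts.

40 pts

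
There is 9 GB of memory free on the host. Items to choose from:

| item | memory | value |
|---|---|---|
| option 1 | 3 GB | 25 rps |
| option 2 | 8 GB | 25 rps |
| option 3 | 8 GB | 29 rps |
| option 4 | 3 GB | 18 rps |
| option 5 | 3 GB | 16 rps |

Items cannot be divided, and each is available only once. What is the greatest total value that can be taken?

Check high-value combinations within 9 GB:
- option 1+option 4+option 5: memory 3+3+3=9, value 25+18+16=59
- option 1+option 4: memory 3+3=6, value 25+18=43
- option 1+option 5: memory 3+3=6, value 25+16=41
Best: 59 rps.

59 rps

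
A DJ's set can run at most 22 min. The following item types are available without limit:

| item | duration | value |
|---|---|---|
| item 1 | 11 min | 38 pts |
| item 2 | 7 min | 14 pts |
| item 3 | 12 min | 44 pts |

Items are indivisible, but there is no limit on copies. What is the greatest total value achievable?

76 pts

Best value-per-unit is item 3 at 44/12; filling with it alone gives 1×44 = 44.
Optimal mix: 2×item 1 → duration 22, value 76.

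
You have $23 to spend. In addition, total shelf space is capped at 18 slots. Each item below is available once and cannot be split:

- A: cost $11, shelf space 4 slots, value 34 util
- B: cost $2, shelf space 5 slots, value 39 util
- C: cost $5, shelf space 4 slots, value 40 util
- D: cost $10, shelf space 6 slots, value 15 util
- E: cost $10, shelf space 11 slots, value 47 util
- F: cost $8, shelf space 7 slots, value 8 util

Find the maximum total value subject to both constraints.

Feasible sets respecting both limits:
- A+B+C: cost 18, shelf space 13, value 113
- B+C+D: cost 17, shelf space 15, value 94
- A+B+D: cost 23, shelf space 15, value 88
Best: 113 util.

113 util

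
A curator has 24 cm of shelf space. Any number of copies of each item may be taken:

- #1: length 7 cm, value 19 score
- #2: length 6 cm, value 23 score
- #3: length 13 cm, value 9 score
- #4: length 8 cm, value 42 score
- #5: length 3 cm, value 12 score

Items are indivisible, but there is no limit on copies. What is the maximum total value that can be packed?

126 score

Best value-per-unit is #4 at 42/8, and filling with it alone uses length 3×8=24. No mix of the others beats 3×42 = 126.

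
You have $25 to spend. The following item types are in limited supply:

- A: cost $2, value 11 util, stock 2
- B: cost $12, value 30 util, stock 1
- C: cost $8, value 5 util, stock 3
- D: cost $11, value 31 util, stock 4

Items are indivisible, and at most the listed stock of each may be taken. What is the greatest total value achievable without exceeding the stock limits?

Best selections within cost 25 and stock limits:
- 1×A + 2×D: cost 24, value 73
- 1×A + 1×B + 1×D: cost 25, value 72
Best: 73 util.

73 util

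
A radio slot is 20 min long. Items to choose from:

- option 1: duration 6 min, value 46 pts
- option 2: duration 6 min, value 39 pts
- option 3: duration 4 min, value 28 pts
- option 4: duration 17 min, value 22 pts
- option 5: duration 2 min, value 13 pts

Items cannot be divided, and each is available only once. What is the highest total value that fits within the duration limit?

This is a 0/1 knapsack; check combinations near the capacity.
- option 1+option 2+option 3+option 5: duration 6+6+4+2=18, value 46+39+28+13=126
- option 1+option 2+option 3: duration 6+6+4=16, value 46+39+28=113
- option 1+option 2+option 5: duration 6+6+2=14, value 46+39+13=98
- option 1+option 3+option 5: duration 6+4+2=12, value 46+28+13=87
- option 1+option 2: duration 6+6=12, value 46+39=85
Best: 126 pts.

126 pts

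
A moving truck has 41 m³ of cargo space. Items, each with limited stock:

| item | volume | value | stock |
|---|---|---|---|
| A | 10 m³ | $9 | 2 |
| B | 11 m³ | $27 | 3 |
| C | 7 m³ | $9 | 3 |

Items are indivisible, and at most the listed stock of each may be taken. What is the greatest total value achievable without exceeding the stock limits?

Best selections within volume 41 and stock limits:
- 3×B + 1×C: volume 40, value 90
- 3×B: volume 33, value 81
- 2×B + 2×C: volume 36, value 72
- 1×A + 2×B + 1×C: volume 39, value 72
Best: $90.

$90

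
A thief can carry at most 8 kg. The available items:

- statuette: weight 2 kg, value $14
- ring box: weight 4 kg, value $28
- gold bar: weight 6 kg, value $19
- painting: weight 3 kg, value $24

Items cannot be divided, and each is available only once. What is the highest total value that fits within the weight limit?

Check high-value combinations within 8 kg:
- ring box+painting: weight 4+3=7, value 28+24=52
- statuette+ring box: weight 2+4=6, value 14+28=42
- statuette+painting: weight 2+3=5, value 14+24=38
- statuette+gold bar: weight 2+6=8, value 14+19=33
Best: $52.

$52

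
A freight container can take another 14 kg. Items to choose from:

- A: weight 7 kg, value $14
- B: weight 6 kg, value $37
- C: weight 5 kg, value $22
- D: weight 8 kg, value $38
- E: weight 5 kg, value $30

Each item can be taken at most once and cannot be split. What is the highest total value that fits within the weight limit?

This is a 0/1 knapsack; check combinations near the capacity.
- B+D: weight 6+8=14, value 37+38=75
- D+E: weight 8+5=13, value 38+30=68
- B+E: weight 6+5=11, value 37+30=67
- C+D: weight 5+8=13, value 22+38=60
Best: $75.

$75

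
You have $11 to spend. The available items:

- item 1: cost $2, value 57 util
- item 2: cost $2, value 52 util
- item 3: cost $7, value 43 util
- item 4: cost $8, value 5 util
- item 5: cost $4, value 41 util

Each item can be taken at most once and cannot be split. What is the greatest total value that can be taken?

Check high-value combinations within $11:
- item 1+item 2+item 3: cost 2+2+7=11, value 57+52+43=152
- item 1+item 2+item 5: cost 2+2+4=8, value 57+52+41=150
- item 1+item 2: cost 2+2=4, value 57+52=109
Best: 152 util.

152 util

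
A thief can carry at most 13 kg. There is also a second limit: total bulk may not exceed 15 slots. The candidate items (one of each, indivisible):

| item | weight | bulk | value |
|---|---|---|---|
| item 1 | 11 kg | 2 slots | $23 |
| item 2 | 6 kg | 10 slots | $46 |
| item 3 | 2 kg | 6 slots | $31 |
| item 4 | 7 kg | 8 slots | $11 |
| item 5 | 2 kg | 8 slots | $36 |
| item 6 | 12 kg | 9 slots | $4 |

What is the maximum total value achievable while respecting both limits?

$67

Feasible sets respecting both limits:
- item 3+item 5: weight 4, bulk 14, value 67
- item 1+item 5: weight 13, bulk 10, value 59
- item 1+item 3: weight 13, bulk 8, value 54
Best: $67.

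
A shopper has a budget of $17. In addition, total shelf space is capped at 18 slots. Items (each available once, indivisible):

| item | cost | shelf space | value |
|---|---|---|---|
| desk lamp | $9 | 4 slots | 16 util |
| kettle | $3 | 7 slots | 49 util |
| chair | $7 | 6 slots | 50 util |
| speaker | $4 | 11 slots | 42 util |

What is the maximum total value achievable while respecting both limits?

Feasible sets respecting both limits:
- kettle+chair: cost 10, shelf space 13, value 99
- chair+speaker: cost 11, shelf space 17, value 92
- kettle+speaker: cost 7, shelf space 18, value 91
Best: 99 util.

99 util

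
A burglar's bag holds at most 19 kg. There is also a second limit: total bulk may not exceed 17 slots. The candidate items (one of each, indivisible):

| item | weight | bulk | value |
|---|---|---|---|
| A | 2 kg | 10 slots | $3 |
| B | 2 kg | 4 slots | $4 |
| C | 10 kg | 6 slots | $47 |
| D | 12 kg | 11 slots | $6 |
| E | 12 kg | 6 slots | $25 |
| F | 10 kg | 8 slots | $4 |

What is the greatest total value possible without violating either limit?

$51

Feasible sets respecting both limits:
- B+C: weight 12, bulk 10, value 51
- A+C: weight 12, bulk 16, value 50
- C: weight 10, bulk 6, value 47
- B+E: weight 14, bulk 10, value 29
Best: $51.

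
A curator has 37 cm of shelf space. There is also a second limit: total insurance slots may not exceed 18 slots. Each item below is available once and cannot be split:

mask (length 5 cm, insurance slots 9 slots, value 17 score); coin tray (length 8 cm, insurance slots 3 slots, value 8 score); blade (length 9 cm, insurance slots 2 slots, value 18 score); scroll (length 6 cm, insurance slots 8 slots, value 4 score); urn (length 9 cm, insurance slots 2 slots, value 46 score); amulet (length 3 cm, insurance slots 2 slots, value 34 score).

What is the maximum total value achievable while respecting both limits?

123 score

Feasible sets respecting both limits:
- mask+coin tray+blade+urn+amulet: length 34, insurance slots 18, value 123
- mask+blade+urn+amulet: length 26, insurance slots 15, value 115
- coin tray+blade+scroll+urn+amulet: length 35, insurance slots 17, value 110
- coin tray+blade+urn+amulet: length 29, insurance slots 9, value 106
Best: 123 score.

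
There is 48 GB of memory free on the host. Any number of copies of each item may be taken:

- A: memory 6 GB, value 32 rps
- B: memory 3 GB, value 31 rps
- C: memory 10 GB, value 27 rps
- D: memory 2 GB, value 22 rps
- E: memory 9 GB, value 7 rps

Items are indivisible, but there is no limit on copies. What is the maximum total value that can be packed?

Best value-per-unit is D at 22/2, and filling with it alone uses memory 24×2=48. No mix of the others beats 24×22 = 528.

528 rps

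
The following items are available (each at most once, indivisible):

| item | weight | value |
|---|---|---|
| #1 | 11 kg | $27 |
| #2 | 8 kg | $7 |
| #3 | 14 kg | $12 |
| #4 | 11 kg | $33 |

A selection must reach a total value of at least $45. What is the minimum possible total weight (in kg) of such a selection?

Subsets with value ≥ 45, sorted by total weight:
- #1+#4: weight 22, value 60
- #3+#4: weight 25, value 45
Minimum weight: 22 kg.

22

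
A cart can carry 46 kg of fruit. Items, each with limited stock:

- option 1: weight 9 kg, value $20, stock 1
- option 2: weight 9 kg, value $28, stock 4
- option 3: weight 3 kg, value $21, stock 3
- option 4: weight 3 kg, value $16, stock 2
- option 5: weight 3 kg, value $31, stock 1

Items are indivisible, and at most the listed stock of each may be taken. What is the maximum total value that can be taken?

Best selections within weight 46 and stock limits:
- 3×option 2 + 3×option 3 + 2×option 4 + 1×option 5: weight 45, value 210
- 1×option 1 + 2×option 2 + 3×option 3 + 2×option 4 + 1×option 5: weight 45, value 202
- 3×option 2 + 3×option 3 + 1×option 4 + 1×option 5: weight 42, value 194
Best: $210.

$210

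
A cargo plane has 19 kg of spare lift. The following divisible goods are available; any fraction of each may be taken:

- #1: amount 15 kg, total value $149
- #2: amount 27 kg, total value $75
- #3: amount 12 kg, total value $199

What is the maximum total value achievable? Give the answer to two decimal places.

Take in order of value per unit:
- #3 (199/12 per unit): all 12 → value 199, running total 199.00
- #1 (149/15 per unit): 7 of 15 → value 7×149/15 = 69.5333, running total 268.53
Total 268.53.

268.53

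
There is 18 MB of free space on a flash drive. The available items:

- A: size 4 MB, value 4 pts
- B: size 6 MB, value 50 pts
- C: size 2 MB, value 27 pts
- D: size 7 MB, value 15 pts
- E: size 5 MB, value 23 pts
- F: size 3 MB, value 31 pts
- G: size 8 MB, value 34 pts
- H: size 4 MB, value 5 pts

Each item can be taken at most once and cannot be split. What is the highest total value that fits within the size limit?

131 pts

Check high-value combinations within 18 MB:
- B+C+E+F: size 6+2+5+3=16, value 50+27+23+31=131
- B+C+D+F: size 6+2+7+3=18, value 50+27+15+31=123
- B+F+G: size 6+3+8=17, value 50+31+34=115
- C+E+F+G: size 2+5+3+8=18, value 27+23+31+34=115
Best: 131 pts.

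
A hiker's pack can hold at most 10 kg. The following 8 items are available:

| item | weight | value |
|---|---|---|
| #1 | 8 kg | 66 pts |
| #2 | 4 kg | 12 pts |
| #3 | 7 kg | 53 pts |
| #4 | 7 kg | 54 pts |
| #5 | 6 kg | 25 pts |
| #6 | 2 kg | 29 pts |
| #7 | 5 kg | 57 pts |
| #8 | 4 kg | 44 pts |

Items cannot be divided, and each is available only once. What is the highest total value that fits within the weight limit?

101 pts

This is a 0/1 knapsack; check combinations near the capacity.
- #7+#8: weight 5+4=9, value 57+44=101
- #1+#6: weight 8+2=10, value 66+29=95
- #6+#7: weight 2+5=7, value 29+57=86
- #2+#6+#8: weight 4+2+4=10, value 12+29+44=85
- #4+#6: weight 7+2=9, value 54+29=83
Best: 101 pts.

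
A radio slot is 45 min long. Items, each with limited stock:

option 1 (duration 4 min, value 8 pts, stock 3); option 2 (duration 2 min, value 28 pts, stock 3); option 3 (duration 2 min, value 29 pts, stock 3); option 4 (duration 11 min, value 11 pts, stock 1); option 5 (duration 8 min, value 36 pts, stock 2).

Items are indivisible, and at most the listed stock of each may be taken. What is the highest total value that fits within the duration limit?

Top feasible selections:
- 3×option 1 + 3×option 2 + 3×option 3 + 2×option 5: duration 40, value 267
- 1×option 1 + 3×option 2 + 3×option 3 + 1×option 4 + 2×option 5: duration 43, value 262
Best: 267 pts.

267 pts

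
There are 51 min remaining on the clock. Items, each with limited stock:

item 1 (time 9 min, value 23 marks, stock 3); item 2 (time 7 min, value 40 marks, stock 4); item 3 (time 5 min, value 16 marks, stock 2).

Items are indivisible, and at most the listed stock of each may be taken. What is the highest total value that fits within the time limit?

222 marks

Best selections within time 51 and stock limits:
- 2×item 1 + 4×item 2 + 1×item 3: time 51, value 222
- 1×item 1 + 4×item 2 + 2×item 3: time 47, value 215
Best: 222 marks.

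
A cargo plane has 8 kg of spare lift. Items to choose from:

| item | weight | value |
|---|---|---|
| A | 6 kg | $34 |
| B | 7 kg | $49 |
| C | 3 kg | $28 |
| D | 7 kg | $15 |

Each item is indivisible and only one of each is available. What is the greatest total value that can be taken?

$49

Check high-value combinations within 8 kg:
- B: weight 7, value 49
- A: weight 6, value 34
- C: weight 3, value 28
Best: $49.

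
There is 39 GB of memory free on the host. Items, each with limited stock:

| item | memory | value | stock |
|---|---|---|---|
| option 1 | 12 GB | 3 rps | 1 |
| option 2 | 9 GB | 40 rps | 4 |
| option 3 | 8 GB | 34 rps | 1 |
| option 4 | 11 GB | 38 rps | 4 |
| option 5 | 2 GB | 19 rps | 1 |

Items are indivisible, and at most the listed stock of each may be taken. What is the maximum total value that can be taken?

Best selections within memory 39 and stock limits:
- 4×option 2 + 1×option 5: memory 38, value 179
- 3×option 2 + 1×option 3 + 1×option 5: memory 37, value 173
- 2×option 2 + 1×option 3 + 1×option 4 + 1×option 5: memory 39, value 171
Best: 179 rps.

179 rps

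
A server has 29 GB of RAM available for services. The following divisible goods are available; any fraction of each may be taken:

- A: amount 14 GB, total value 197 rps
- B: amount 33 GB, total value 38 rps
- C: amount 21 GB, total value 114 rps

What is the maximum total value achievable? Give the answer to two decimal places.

278.43

Take in order of value per unit:
- A (197/14 per unit): all 14 → value 197, running total 197.00
- C (114/21 per unit): 15 of 21 → value 15×114/21 = 81.4286, running total 278.43
Total 278.43.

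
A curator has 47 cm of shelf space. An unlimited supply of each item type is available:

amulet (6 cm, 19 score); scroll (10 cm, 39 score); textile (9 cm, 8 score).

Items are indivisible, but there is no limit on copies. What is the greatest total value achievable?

Best value-per-unit is scroll at 39/10; filling with it alone gives 4×39 = 156.
Optimal mix: 1×amulet + 4×scroll → length 46, value 175.

175 score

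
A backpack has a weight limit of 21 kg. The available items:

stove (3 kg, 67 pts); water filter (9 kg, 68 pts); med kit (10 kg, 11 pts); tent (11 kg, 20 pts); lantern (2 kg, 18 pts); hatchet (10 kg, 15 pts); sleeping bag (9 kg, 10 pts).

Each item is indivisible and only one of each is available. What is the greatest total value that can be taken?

153 pts

Check high-value combinations within 21 kg:
- stove+water filter+lantern: weight 3+9+2=14, value 67+68+18=153
- stove+water filter+sleeping bag: weight 3+9+9=21, value 67+68+10=145
- stove+water filter: weight 3+9=12, value 67+68=135
Best: 153 pts.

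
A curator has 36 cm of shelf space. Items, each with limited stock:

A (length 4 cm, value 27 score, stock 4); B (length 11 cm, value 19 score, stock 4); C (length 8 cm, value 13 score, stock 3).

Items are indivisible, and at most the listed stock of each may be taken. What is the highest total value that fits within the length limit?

Top feasible selections:
- 4×A + 1×B + 1×C: length 35, value 140
- 4×A + 2×C: length 32, value 134
- 4×A + 1×B: length 27, value 127
Best: 140 score.

140 score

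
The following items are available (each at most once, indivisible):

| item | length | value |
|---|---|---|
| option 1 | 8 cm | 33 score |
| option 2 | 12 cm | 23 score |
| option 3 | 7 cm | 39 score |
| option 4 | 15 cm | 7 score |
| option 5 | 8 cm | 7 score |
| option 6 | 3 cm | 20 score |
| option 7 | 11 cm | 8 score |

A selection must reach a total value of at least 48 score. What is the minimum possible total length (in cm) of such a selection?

Subsets with value ≥ 48, sorted by total length:
- option 3+option 6: length 10, value 59
- option 1+option 6: length 11, value 53
- option 1+option 3: length 15, value 72
Minimum length: 10 cm.

10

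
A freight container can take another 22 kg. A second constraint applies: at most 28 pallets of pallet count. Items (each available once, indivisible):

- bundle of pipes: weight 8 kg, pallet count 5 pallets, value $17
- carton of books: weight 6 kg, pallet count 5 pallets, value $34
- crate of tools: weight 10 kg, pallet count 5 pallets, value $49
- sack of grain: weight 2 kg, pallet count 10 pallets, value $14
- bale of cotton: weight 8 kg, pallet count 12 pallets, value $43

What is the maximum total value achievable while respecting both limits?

Feasible sets respecting both limits:
- crate of tools+sack of grain+bale of cotton: weight 20, pallet count 27, value 106
- carton of books+crate of tools+sack of grain: weight 18, pallet count 20, value 97
- bundle of pipes+carton of books+bale of cotton: weight 22, pallet count 22, value 94
- crate of tools+bale of cotton: weight 18, pallet count 17, value 92
Best: $106.

$106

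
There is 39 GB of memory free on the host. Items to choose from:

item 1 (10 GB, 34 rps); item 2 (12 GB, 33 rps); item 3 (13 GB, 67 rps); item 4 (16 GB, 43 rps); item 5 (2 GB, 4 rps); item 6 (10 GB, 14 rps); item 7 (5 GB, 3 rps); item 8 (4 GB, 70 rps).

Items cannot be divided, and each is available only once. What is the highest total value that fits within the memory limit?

Check high-value combinations within 39 GB:
- item 1+item 2+item 3+item 8: memory 10+12+13+4=39, value 34+33+67+70=204
- item 1+item 3+item 5+item 6+item 8: memory 10+13+2+10+4=39, value 34+67+4+14+70=189
- item 1+item 3+item 6+item 8: memory 10+13+10+4=37, value 34+67+14+70=185
Best: 204 rps.

204 rps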